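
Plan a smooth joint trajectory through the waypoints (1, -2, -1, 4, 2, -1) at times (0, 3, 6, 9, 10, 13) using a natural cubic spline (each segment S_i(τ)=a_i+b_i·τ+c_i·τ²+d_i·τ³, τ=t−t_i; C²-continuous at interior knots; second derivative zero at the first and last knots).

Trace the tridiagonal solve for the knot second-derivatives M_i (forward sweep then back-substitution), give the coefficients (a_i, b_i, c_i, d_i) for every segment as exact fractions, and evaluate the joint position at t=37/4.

  seg 0: a=1 b=-326/283 c=0 d=43/2547
  seg 1: a=-2 b=-197/283 c=43/283 d=487/7641
  seg 2: a=-1 b=548/283 c=616/849 d=-2077/7641
  seg 3: a=4 b=-297/283 c=-487/283 d=218/283
  seg 4: a=2 b=-617/283 c=167/283 d=-167/2547
S(37/4) = 32983/9056

Δ: Δ0=-1, Δ1=1/3, Δ2=5/3, Δ3=-2, Δ4=-1
row 1: diag=12, rhs=8; c'=1/4, d'=2/3
row 2: denom=12−3·1/4=45/4; d'=(8−3·2/3)/(45/4)=8/15
row 3: denom=8−3·4/15=36/5; d'=(-22−3·8/15)/(36/5)=-59/18
row 4: denom=8−1·5/36=283/36; d'=(6−1·-59/18)/(283/36)=334/283
back: M4=334/283
back: M3=-59/18−5/36·334/283=-974/283
back: M2=8/15−4/15·-974/283=1232/849
back: M1=2/3−1/4·1232/849=86/283
M: M0=0, M1=86/283, M2=1232/849, M3=-974/283, M4=334/283, M5=0
seg 0: a=1, c=M0/2=0, d=(M1−M0)/(6·3)=43/2547, b=Δ0−h0·(2M0+M1)/6=-326/283
seg 1: a=-2, c=M1/2=43/283, d=(M2−M1)/(6·3)=487/7641, b=Δ1−h1·(2M1+M2)/6=-197/283
seg 2: a=-1, c=M2/2=616/849, d=(M3−M2)/(6·3)=-2077/7641, b=Δ2−h2·(2M2+M3)/6=548/283
seg 3: a=4, c=M3/2=-487/283, d=(M4−M3)/(6·1)=218/283, b=Δ3−h3·(2M3+M4)/6=-297/283
seg 4: a=2, c=M4/2=167/283, d=(M5−M4)/(6·3)=-167/2547, b=Δ4−h4·(2M4+M5)/6=-617/283
t_q=37/4 → seg 3, τ=1/4; S=4+-297/283·τ+-487/283·τ²+218/283·τ³=32983/9056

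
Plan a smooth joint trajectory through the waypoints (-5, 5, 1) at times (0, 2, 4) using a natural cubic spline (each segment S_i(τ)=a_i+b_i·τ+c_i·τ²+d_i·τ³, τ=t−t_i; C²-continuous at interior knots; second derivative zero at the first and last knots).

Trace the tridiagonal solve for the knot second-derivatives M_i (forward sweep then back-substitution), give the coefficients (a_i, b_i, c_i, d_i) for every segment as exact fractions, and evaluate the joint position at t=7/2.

  seg 0: a=-5 b=27/4 c=0 d=-7/16
  seg 1: a=5 b=3/2 c=-21/8 d=7/16
S(7/2) = 361/128

Δ: Δ0=5, Δ1=-2
row 1: diag=8, rhs=-42; c'=1/4, d'=-21/4
back: M1=-21/4
M: M0=0, M1=-21/4, M2=0
seg 0: a=-5, c=M0/2=0, d=(M1−M0)/(6·2)=-7/16, b=Δ0−h0·(2M0+M1)/6=27/4
seg 1: a=5, c=M1/2=-21/8, d=(M2−M1)/(6·2)=7/16, b=Δ1−h1·(2M1+M2)/6=3/2
t_q=7/2 → seg 1, τ=3/2; S=5+3/2·τ+-21/8·τ²+7/16·τ³=361/128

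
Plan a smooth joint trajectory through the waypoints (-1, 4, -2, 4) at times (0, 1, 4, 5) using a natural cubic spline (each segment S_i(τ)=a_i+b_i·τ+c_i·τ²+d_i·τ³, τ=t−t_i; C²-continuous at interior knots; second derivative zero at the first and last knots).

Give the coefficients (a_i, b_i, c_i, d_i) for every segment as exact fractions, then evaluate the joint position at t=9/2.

  seg 0: a=-1 b=71/11 c=0 d=-16/11
  seg 1: a=4 b=23/11 c=-48/11 d=1
  seg 2: a=-2 b=32/11 c=51/11 d=-17/11
S(9/2) = 37/88

Δ: Δ0=5, Δ1=-2, Δ2=6
row 1: diag=8, rhs=-42; c'=3/8, d'=-21/4
row 2: denom=8−3·3/8=55/8; d'=(48−3·-21/4)/(55/8)=102/11
back: M2=102/11
back: M1=-21/4−3/8·102/11=-96/11
M: M0=0, M1=-96/11, M2=102/11, M3=0
seg 0: a=-1, c=M0/2=0, d=(M1−M0)/(6·1)=-16/11, b=Δ0−h0·(2M0+M1)/6=71/11
seg 1: a=4, c=M1/2=-48/11, d=(M2−M1)/(6·3)=1, b=Δ1−h1·(2M1+M2)/6=23/11
seg 2: a=-2, c=M2/2=51/11, d=(M3−M2)/(6·1)=-17/11, b=Δ2−h2·(2M2+M3)/6=32/11
t_q=9/2 → seg 2, τ=1/2; S=-2+32/11·τ+51/11·τ²+-17/11·τ³=37/88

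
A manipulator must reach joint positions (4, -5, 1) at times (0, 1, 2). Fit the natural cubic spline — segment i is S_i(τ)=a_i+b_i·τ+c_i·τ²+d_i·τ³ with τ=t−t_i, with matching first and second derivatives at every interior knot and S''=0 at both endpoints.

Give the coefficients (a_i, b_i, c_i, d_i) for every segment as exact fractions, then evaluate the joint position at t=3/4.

  seg 0: a=4 b=-51/4 c=0 d=15/4
  seg 1: a=-5 b=-3/2 c=45/4 d=-15/4
S(3/4) = -1019/256

Δ: Δ0=-9, Δ1=6
row 1: diag=4, rhs=90; c'=1/4, d'=45/2
back: M1=45/2
M: M0=0, M1=45/2, M2=0
seg 0: a=4, c=M0/2=0, d=(M1−M0)/(6·1)=15/4, b=Δ0−h0·(2M0+M1)/6=-51/4
seg 1: a=-5, c=M1/2=45/4, d=(M2−M1)/(6·1)=-15/4, b=Δ1−h1·(2M1+M2)/6=-3/2
t_q=3/4 → seg 0, τ=3/4; S=4+-51/4·τ+0·τ²+15/4·τ³=-1019/256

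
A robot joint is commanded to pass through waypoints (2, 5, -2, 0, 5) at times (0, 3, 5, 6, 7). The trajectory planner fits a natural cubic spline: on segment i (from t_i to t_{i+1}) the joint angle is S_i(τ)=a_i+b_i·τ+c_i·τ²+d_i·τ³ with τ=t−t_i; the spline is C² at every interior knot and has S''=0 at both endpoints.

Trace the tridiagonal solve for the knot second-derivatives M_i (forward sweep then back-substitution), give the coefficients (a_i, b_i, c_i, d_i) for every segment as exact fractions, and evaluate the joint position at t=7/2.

Δ: Δ0=1, Δ1=-7/2, Δ2=2, Δ3=5
row 1: diag=10, rhs=-27; c'=1/5, d'=-27/10
row 2: denom=6−2·1/5=28/5; d'=(33−2·-27/10)/(28/5)=48/7
row 3: denom=4−1·5/28=107/28; d'=(18−1·48/7)/(107/28)=312/107
back: M3=312/107
back: M2=48/7−5/28·312/107=678/107
back: M1=-27/10−1/5·678/107=-849/214
M: M0=0, M1=-849/214, M2=678/107, M3=312/107, M4=0
seg 0: a=2, c=M0/2=0, d=(M1−M0)/(6·3)=-283/1284, b=Δ0−h0·(2M0+M1)/6=1277/428
seg 1: a=5, c=M1/2=-849/428, d=(M2−M1)/(6·2)=735/856, b=Δ1−h1·(2M1+M2)/6=-635/214
seg 2: a=-2, c=M2/2=339/107, d=(M3−M2)/(6·1)=-61/107, b=Δ2−h2·(2M2+M3)/6=-64/107
seg 3: a=0, c=M3/2=156/107, d=(M4−M3)/(6·1)=-52/107, b=Δ3−h3·(2M3+M4)/6=431/107
t_q=7/2 → seg 1, τ=1/2; S=5+-635/214·τ+-849/428·τ²+735/856·τ³=21419/6848

  seg 0: a=2 b=1277/428 c=0 d=-283/1284
  seg 1: a=5 b=-635/214 c=-849/428 d=735/856
  seg 2: a=-2 b=-64/107 c=339/107 d=-61/107
  seg 3: a=0 b=431/107 c=156/107 d=-52/107
S(7/2) = 21419/6848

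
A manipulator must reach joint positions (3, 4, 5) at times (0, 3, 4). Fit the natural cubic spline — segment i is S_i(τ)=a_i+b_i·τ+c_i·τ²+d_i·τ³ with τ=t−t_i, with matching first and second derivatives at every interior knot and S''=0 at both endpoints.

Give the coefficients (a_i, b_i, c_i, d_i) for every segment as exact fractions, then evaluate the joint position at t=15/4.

Δ: Δ0=1/3, Δ1=1
row 1: diag=8, rhs=4; c'=1/8, d'=1/2
back: M1=1/2
M: M0=0, M1=1/2, M2=0
seg 0: a=3, c=M0/2=0, d=(M1−M0)/(6·3)=1/36, b=Δ0−h0·(2M0+M1)/6=1/12
seg 1: a=4, c=M1/2=1/4, d=(M2−M1)/(6·1)=-1/12, b=Δ1−h1·(2M1+M2)/6=5/6
t_q=15/4 → seg 1, τ=3/4; S=4+5/6·τ+1/4·τ²+-1/12·τ³=1211/256

  seg 0: a=3 b=1/12 c=0 d=1/36
  seg 1: a=4 b=5/6 c=1/4 d=-1/12
S(15/4) = 1211/256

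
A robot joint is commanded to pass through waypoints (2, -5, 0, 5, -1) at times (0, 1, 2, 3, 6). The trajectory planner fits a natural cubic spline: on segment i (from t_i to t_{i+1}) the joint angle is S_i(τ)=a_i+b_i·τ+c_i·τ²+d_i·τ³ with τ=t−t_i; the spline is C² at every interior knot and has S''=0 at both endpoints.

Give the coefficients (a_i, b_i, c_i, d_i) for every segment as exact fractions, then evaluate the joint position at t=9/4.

  seg 0: a=2 b=-1177/116 c=0 d=365/116
  seg 1: a=-5 b=-41/58 c=1095/116 d=-433/116
  seg 2: a=0 b=809/116 c=-51/29 d=-25/116
  seg 3: a=5 b=163/58 c=-279/116 d=31/116
S(9/4) = 12103/7424

Δ: Δ0=-7, Δ1=5, Δ2=5, Δ3=-2
row 1: diag=4, rhs=72; c'=1/4, d'=18
row 2: denom=4−1·1/4=15/4; d'=(0−1·18)/(15/4)=-24/5
row 3: denom=8−1·4/15=116/15; d'=(-42−1·-24/5)/(116/15)=-279/58
back: M3=-279/58
back: M2=-24/5−4/15·-279/58=-102/29
back: M1=18−1/4·-102/29=1095/58
M: M0=0, M1=1095/58, M2=-102/29, M3=-279/58, M4=0
seg 0: a=2, c=M0/2=0, d=(M1−M0)/(6·1)=365/116, b=Δ0−h0·(2M0+M1)/6=-1177/116
seg 1: a=-5, c=M1/2=1095/116, d=(M2−M1)/(6·1)=-433/116, b=Δ1−h1·(2M1+M2)/6=-41/58
seg 2: a=0, c=M2/2=-51/29, d=(M3−M2)/(6·1)=-25/116, b=Δ2−h2·(2M2+M3)/6=809/116
seg 3: a=5, c=M3/2=-279/116, d=(M4−M3)/(6·3)=31/116, b=Δ3−h3·(2M3+M4)/6=163/58
t_q=9/4 → seg 2, τ=1/4; S=0+809/116·τ+-51/29·τ²+-25/116·τ³=12103/7424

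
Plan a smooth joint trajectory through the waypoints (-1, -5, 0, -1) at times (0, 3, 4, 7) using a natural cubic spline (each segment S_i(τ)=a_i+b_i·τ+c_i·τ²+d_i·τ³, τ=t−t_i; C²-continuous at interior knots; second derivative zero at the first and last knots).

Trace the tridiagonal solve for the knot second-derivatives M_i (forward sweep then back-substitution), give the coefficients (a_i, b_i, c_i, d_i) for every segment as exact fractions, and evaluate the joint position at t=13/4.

Δ: Δ0=-4/3, Δ1=5, Δ2=-1/3
row 1: diag=8, rhs=38; c'=1/8, d'=19/4
row 2: denom=8−1·1/8=63/8; d'=(-32−1·19/4)/(63/8)=-14/3
back: M2=-14/3
back: M1=19/4−1/8·-14/3=16/3
M: M0=0, M1=16/3, M2=-14/3, M3=0
seg 0: a=-1, c=M0/2=0, d=(M1−M0)/(6·3)=8/27, b=Δ0−h0·(2M0+M1)/6=-4
seg 1: a=-5, c=M1/2=8/3, d=(M2−M1)/(6·1)=-5/3, b=Δ1−h1·(2M1+M2)/6=4
seg 2: a=0, c=M2/2=-7/3, d=(M3−M2)/(6·3)=7/27, b=Δ2−h2·(2M2+M3)/6=13/3
t_q=13/4 → seg 1, τ=1/4; S=-5+4·τ+8/3·τ²+-5/3·τ³=-247/64

  seg 0: a=-1 b=-4 c=0 d=8/27
  seg 1: a=-5 b=4 c=8/3 d=-5/3
  seg 2: a=0 b=13/3 c=-7/3 d=7/27
S(13/4) = -247/64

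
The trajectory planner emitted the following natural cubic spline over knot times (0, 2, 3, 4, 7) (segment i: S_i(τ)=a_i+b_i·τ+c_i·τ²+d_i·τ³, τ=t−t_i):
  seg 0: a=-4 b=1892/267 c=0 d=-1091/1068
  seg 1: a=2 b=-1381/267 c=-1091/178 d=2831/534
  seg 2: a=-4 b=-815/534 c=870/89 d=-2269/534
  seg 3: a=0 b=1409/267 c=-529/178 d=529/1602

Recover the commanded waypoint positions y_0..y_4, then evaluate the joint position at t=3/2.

y_0=-4 y_1=2 y_2=-4 y_3=0 y_4=-2
S(3/2) = 9061/2848

y_0 = S_0(0) = a_0 = -4
y_1 = S_1(0) = a_1 = 2
y_2 = S_2(0) = a_2 = -4
y_3 = S_3(0) = a_3 = 0
y_4 = S_3(3) = -2
t_q=3/2 is in segment 0 (τ=3/2); S_0(τ)=9061/2848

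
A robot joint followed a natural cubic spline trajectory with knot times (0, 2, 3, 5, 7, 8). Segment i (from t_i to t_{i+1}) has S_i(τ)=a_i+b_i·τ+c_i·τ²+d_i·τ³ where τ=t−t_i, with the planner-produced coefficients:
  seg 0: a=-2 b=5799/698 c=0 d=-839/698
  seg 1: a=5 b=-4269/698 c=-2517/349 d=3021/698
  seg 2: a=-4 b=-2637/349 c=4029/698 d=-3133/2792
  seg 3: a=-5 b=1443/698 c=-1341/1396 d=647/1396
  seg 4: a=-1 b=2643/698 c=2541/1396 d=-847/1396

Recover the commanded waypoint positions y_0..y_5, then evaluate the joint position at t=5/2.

y_0=-2 y_1=5 y_2=-4 y_3=-5 y_4=-1 y_5=4
S(5/2) = 3797/5584

y_0 = S_0(0) = a_0 = -2
y_1 = S_1(0) = a_1 = 5
y_2 = S_2(0) = a_2 = -4
y_3 = S_3(0) = a_3 = -5
y_4 = S_4(0) = a_4 = -1
y_5 = S_4(1) = 4
t_q=5/2 is in segment 1 (τ=1/2); S_1(τ)=3797/5584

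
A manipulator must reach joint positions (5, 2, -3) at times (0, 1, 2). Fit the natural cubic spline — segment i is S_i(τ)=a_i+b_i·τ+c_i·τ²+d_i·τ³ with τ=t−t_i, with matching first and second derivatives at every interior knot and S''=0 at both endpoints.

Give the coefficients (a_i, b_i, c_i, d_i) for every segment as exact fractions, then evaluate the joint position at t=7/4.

  seg 0: a=5 b=-5/2 c=0 d=-1/2
  seg 1: a=2 b=-4 c=-3/2 d=1/2
S(7/4) = -209/128

Δ: Δ0=-3, Δ1=-5
row 1: diag=4, rhs=-12; c'=1/4, d'=-3
back: M1=-3
M: M0=0, M1=-3, M2=0
seg 0: a=5, c=M0/2=0, d=(M1−M0)/(6·1)=-1/2, b=Δ0−h0·(2M0+M1)/6=-5/2
seg 1: a=2, c=M1/2=-3/2, d=(M2−M1)/(6·1)=1/2, b=Δ1−h1·(2M1+M2)/6=-4
t_q=7/4 → seg 1, τ=3/4; S=2+-4·τ+-3/2·τ²+1/2·τ³=-209/128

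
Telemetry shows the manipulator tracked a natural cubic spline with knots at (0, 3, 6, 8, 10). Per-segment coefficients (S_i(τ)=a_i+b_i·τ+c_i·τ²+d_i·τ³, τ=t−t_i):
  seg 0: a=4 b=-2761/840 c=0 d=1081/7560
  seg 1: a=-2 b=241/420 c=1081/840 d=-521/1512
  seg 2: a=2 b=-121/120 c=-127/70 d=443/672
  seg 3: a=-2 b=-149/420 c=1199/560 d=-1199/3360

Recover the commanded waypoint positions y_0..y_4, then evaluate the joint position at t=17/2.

y_0 = S_0(0) = a_0 = 4
y_1 = S_1(0) = a_1 = -2
y_2 = S_2(0) = a_2 = 2
y_3 = S_3(0) = a_3 = -2
y_4 = S_3(2) = 3
t_q=17/2 is in segment 3 (τ=1/2); S_3(τ)=-2159/1280

y_0=4 y_1=-2 y_2=2 y_3=-2 y_4=3
S(17/2) = -2159/1280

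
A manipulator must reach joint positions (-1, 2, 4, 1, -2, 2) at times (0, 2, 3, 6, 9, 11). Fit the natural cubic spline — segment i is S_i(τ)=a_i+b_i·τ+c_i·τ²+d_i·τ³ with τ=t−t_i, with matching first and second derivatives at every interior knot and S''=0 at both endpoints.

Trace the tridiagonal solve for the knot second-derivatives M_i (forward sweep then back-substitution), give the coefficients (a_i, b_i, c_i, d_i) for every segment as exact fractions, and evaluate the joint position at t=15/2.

  seg 0: a=-1 b=3737/3118 c=0 d=235/3118
  seg 1: a=2 b=6557/3118 c=705/1559 d=-1731/3118
  seg 2: a=4 b=2092/1559 c=-3783/3118 d=1349/9354
  seg 3: a=1 b=-6373/3118 c=132/1559 d=821/9354
  seg 4: a=-2 b=1300/1559 c=2727/3118 d=-909/6236
S(15/2) = -39391/24944

Δ: Δ0=3/2, Δ1=2, Δ2=-1, Δ3=-1, Δ4=2
row 1: diag=6, rhs=3; c'=1/6, d'=1/2
row 2: denom=8−1·1/6=47/6; d'=(-18−1·1/2)/(47/6)=-111/47
row 3: denom=12−3·18/47=510/47; d'=(0−3·-111/47)/(510/47)=111/170
row 4: denom=10−3·47/170=1559/170; d'=(18−3·111/170)/(1559/170)=2727/1559
back: M4=2727/1559
back: M3=111/170−47/170·2727/1559=264/1559
back: M2=-111/47−18/47·264/1559=-3783/1559
back: M1=1/2−1/6·-3783/1559=1410/1559
M: M0=0, M1=1410/1559, M2=-3783/1559, M3=264/1559, M4=2727/1559, M5=0
seg 0: a=-1, c=M0/2=0, d=(M1−M0)/(6·2)=235/3118, b=Δ0−h0·(2M0+M1)/6=3737/3118
seg 1: a=2, c=M1/2=705/1559, d=(M2−M1)/(6·1)=-1731/3118, b=Δ1−h1·(2M1+M2)/6=6557/3118
seg 2: a=4, c=M2/2=-3783/3118, d=(M3−M2)/(6·3)=1349/9354, b=Δ2−h2·(2M2+M3)/6=2092/1559
seg 3: a=1, c=M3/2=132/1559, d=(M4−M3)/(6·3)=821/9354, b=Δ3−h3·(2M3+M4)/6=-6373/3118
seg 4: a=-2, c=M4/2=2727/3118, d=(M5−M4)/(6·2)=-909/6236, b=Δ4−h4·(2M4+M5)/6=1300/1559
t_q=15/2 → seg 3, τ=3/2; S=1+-6373/3118·τ+132/1559·τ²+821/9354·τ³=-39391/24944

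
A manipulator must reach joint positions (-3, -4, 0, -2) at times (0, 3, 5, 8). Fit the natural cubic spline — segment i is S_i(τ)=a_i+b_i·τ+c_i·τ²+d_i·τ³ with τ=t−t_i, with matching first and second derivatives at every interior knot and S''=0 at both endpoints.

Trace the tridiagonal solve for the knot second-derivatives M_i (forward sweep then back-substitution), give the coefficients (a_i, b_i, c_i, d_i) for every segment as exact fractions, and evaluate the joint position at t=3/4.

  seg 0: a=-3 b=-59/48 c=0 d=43/432
  seg 1: a=-4 b=35/24 c=43/48 d=-5/16
  seg 2: a=0 b=31/24 c=-47/48 d=47/432
S(3/4) = -3973/1024

Δ: Δ0=-1/3, Δ1=2, Δ2=-2/3
row 1: diag=10, rhs=14; c'=1/5, d'=7/5
row 2: denom=10−2·1/5=48/5; d'=(-16−2·7/5)/(48/5)=-47/24
back: M2=-47/24
back: M1=7/5−1/5·-47/24=43/24
M: M0=0, M1=43/24, M2=-47/24, M3=0
seg 0: a=-3, c=M0/2=0, d=(M1−M0)/(6·3)=43/432, b=Δ0−h0·(2M0+M1)/6=-59/48
seg 1: a=-4, c=M1/2=43/48, d=(M2−M1)/(6·2)=-5/16, b=Δ1−h1·(2M1+M2)/6=35/24
seg 2: a=0, c=M2/2=-47/48, d=(M3−M2)/(6·3)=47/432, b=Δ2−h2·(2M2+M3)/6=31/24
t_q=3/4 → seg 0, τ=3/4; S=-3+-59/48·τ+0·τ²+43/432·τ³=-3973/1024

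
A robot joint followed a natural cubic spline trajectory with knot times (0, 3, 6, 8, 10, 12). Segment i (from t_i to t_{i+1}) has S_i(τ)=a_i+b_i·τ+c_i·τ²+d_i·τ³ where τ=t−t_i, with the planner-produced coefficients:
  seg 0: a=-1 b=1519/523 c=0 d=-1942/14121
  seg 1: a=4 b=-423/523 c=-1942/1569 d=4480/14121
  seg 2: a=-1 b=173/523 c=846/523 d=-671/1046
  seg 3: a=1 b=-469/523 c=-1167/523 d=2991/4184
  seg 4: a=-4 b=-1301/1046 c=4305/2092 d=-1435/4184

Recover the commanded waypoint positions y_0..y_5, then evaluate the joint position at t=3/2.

y_0 = S_0(0) = a_0 = -1
y_1 = S_1(0) = a_1 = 4
y_2 = S_2(0) = a_2 = -1
y_3 = S_3(0) = a_3 = 1
y_4 = S_4(0) = a_4 = -4
y_5 = S_4(2) = -1
t_q=3/2 is in segment 0 (τ=3/2); S_0(τ)=6051/2092

y_0=-1 y_1=4 y_2=-1 y_3=1 y_4=-4 y_5=-1
S(3/2) = 6051/2092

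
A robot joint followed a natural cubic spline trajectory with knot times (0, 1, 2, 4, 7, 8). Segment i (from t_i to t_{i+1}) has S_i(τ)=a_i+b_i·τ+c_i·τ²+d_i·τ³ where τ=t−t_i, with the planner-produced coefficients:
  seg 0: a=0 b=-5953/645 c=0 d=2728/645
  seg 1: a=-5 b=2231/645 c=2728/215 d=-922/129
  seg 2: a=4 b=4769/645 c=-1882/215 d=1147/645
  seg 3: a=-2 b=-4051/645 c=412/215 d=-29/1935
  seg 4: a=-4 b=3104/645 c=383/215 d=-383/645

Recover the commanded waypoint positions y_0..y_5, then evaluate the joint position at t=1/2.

y_0=0 y_1=-5 y_2=4 y_3=-2 y_4=-4 y_5=2
S(1/2) = -1757/430

y_0 = S_0(0) = a_0 = 0
y_1 = S_1(0) = a_1 = -5
y_2 = S_2(0) = a_2 = 4
y_3 = S_3(0) = a_3 = -2
y_4 = S_4(0) = a_4 = -4
y_5 = S_4(1) = 2
t_q=1/2 is in segment 0 (τ=1/2); S_0(τ)=-1757/430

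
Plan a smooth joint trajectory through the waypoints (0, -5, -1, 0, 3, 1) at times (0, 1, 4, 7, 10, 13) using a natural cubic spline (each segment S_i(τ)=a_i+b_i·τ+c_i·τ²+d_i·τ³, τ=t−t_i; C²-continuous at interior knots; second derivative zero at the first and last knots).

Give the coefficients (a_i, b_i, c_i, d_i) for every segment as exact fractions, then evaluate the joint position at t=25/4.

  seg 0: a=0 b=-2389/403 c=0 d=374/403
  seg 1: a=-5 b=-1267/403 c=1122/403 d=-4685/10881
  seg 2: a=-1 b=60/31 c=-1319/1209 d=2020/10881
  seg 3: a=0 b=162/403 c=701/1209 d=-460/3627
  seg 4: a=3 b=184/403 c=-679/1209 d=679/10881
S(25/4) = -173/3224

Δ: Δ0=-5, Δ1=4/3, Δ2=1/3, Δ3=1, Δ4=-2/3
row 1: diag=8, rhs=38; c'=3/8, d'=19/4
row 2: denom=12−3·3/8=87/8; d'=(-6−3·19/4)/(87/8)=-54/29
row 3: denom=12−3·8/29=324/29; d'=(4−3·-54/29)/(324/29)=139/162
row 4: denom=12−3·29/108=403/36; d'=(-10−3·139/162)/(403/36)=-1358/1209
back: M4=-1358/1209
back: M3=139/162−29/108·-1358/1209=1402/1209
back: M2=-54/29−8/29·1402/1209=-2638/1209
back: M1=19/4−3/8·-2638/1209=2244/403
M: M0=0, M1=2244/403, M2=-2638/1209, M3=1402/1209, M4=-1358/1209, M5=0
seg 0: a=0, c=M0/2=0, d=(M1−M0)/(6·1)=374/403, b=Δ0−h0·(2M0+M1)/6=-2389/403
seg 1: a=-5, c=M1/2=1122/403, d=(M2−M1)/(6·3)=-4685/10881, b=Δ1−h1·(2M1+M2)/6=-1267/403
seg 2: a=-1, c=M2/2=-1319/1209, d=(M3−M2)/(6·3)=2020/10881, b=Δ2−h2·(2M2+M3)/6=60/31
seg 3: a=0, c=M3/2=701/1209, d=(M4−M3)/(6·3)=-460/3627, b=Δ3−h3·(2M3+M4)/6=162/403
seg 4: a=3, c=M4/2=-679/1209, d=(M5−M4)/(6·3)=679/10881, b=Δ4−h4·(2M4+M5)/6=184/403
t_q=25/4 → seg 2, τ=9/4; S=-1+60/31·τ+-1319/1209·τ²+2020/10881·τ³=-173/3224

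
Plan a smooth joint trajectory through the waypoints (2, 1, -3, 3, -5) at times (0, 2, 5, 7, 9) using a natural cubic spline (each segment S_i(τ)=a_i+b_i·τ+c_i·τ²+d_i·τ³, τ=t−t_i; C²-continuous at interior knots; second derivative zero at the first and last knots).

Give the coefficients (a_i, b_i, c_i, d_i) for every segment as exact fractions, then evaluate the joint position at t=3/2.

  seg 0: a=2 b=14/129 c=0 d=-157/1032
  seg 1: a=1 b=-443/258 c=-157/172 d=179/516
  seg 2: a=-3 b=1121/516 c=95/43 d=-1853/2064
  seg 3: a=3 b=61/258 c=-1093/344 d=1093/2064
S(3/2) = 4539/2752

Δ: Δ0=-1/2, Δ1=-4/3, Δ2=3, Δ3=-4
row 1: diag=10, rhs=-5; c'=3/10, d'=-1/2
row 2: denom=10−3·3/10=91/10; d'=(26−3·-1/2)/(91/10)=275/91
row 3: denom=8−2·20/91=688/91; d'=(-42−2·275/91)/(688/91)=-1093/172
back: M3=-1093/172
back: M2=275/91−20/91·-1093/172=190/43
back: M1=-1/2−3/10·190/43=-157/86
M: M0=0, M1=-157/86, M2=190/43, M3=-1093/172, M4=0
seg 0: a=2, c=M0/2=0, d=(M1−M0)/(6·2)=-157/1032, b=Δ0−h0·(2M0+M1)/6=14/129
seg 1: a=1, c=M1/2=-157/172, d=(M2−M1)/(6·3)=179/516, b=Δ1−h1·(2M1+M2)/6=-443/258
seg 2: a=-3, c=M2/2=95/43, d=(M3−M2)/(6·2)=-1853/2064, b=Δ2−h2·(2M2+M3)/6=1121/516
seg 3: a=3, c=M3/2=-1093/344, d=(M4−M3)/(6·2)=1093/2064, b=Δ3−h3·(2M3+M4)/6=61/258
t_q=3/2 → seg 0, τ=3/2; S=2+14/129·τ+0·τ²+-157/1032·τ³=4539/2752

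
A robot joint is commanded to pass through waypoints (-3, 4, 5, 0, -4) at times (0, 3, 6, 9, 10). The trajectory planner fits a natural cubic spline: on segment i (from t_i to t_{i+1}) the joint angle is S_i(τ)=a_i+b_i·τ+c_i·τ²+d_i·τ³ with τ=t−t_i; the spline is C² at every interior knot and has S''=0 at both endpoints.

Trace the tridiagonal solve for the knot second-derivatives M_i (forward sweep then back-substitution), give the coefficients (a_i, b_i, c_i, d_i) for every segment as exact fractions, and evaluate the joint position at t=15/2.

  seg 0: a=-3 b=301/108 c=0 d=-49/972
  seg 1: a=4 b=77/54 c=-49/108 d=29/972
  seg 2: a=5 b=-53/108 c=-5/27 d=-67/972
  seg 3: a=0 b=-187/54 c=-29/36 d=29/108
S(15/2) = 347/96

Δ: Δ0=7/3, Δ1=1/3, Δ2=-5/3, Δ3=-4
row 1: diag=12, rhs=-12; c'=1/4, d'=-1
row 2: denom=12−3·1/4=45/4; d'=(-12−3·-1)/(45/4)=-4/5
row 3: denom=8−3·4/15=36/5; d'=(-14−3·-4/5)/(36/5)=-29/18
back: M3=-29/18
back: M2=-4/5−4/15·-29/18=-10/27
back: M1=-1−1/4·-10/27=-49/54
M: M0=0, M1=-49/54, M2=-10/27, M3=-29/18, M4=0
seg 0: a=-3, c=M0/2=0, d=(M1−M0)/(6·3)=-49/972, b=Δ0−h0·(2M0+M1)/6=301/108
seg 1: a=4, c=M1/2=-49/108, d=(M2−M1)/(6·3)=29/972, b=Δ1−h1·(2M1+M2)/6=77/54
seg 2: a=5, c=M2/2=-5/27, d=(M3−M2)/(6·3)=-67/972, b=Δ2−h2·(2M2+M3)/6=-53/108
seg 3: a=0, c=M3/2=-29/36, d=(M4−M3)/(6·1)=29/108, b=Δ3−h3·(2M3+M4)/6=-187/54
t_q=15/2 → seg 2, τ=3/2; S=5+-53/108·τ+-5/27·τ²+-67/972·τ³=347/96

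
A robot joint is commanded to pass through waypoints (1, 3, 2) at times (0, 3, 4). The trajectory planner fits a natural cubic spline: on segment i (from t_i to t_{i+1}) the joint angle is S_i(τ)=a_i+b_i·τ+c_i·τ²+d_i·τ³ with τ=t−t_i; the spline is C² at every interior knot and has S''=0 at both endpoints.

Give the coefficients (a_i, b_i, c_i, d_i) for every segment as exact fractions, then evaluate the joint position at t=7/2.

Δ: Δ0=2/3, Δ1=-1
row 1: diag=8, rhs=-10; c'=1/8, d'=-5/4
back: M1=-5/4
M: M0=0, M1=-5/4, M2=0
seg 0: a=1, c=M0/2=0, d=(M1−M0)/(6·3)=-5/72, b=Δ0−h0·(2M0+M1)/6=31/24
seg 1: a=3, c=M1/2=-5/8, d=(M2−M1)/(6·1)=5/24, b=Δ1−h1·(2M1+M2)/6=-7/12
t_q=7/2 → seg 1, τ=1/2; S=3+-7/12·τ+-5/8·τ²+5/24·τ³=165/64

  seg 0: a=1 b=31/24 c=0 d=-5/72
  seg 1: a=3 b=-7/12 c=-5/8 d=5/24
S(7/2) = 165/64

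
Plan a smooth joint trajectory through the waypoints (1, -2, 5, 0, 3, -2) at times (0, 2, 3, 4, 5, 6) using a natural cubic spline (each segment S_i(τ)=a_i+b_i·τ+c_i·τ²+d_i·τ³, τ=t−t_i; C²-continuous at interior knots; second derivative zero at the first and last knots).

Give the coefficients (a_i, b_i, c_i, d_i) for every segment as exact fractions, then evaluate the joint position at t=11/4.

  seg 0: a=1 b=-1249/214 c=0 d=116/107
  seg 1: a=-2 b=1535/214 c=696/107 d=-1429/214
  seg 2: a=5 b=16/107 c=-2895/214 d=1793/214
  seg 3: a=0 b=-379/214 c=1242/107 d=-1463/214
  seg 4: a=3 b=100/107 c=-1905/214 d=635/214
S(11/4) = 57817/13696

Δ: Δ0=-3/2, Δ1=7, Δ2=-5, Δ3=3, Δ4=-5
row 1: diag=6, rhs=51; c'=1/6, d'=17/2
row 2: denom=4−1·1/6=23/6; d'=(-72−1·17/2)/(23/6)=-21
row 3: denom=4−1·6/23=86/23; d'=(48−1·-21)/(86/23)=1587/86
row 4: denom=4−1·23/86=321/86; d'=(-48−1·1587/86)/(321/86)=-1905/107
back: M4=-1905/107
back: M3=1587/86−23/86·-1905/107=2484/107
back: M2=-21−6/23·2484/107=-2895/107
back: M1=17/2−1/6·-2895/107=1392/107
M: M0=0, M1=1392/107, M2=-2895/107, M3=2484/107, M4=-1905/107, M5=0
seg 0: a=1, c=M0/2=0, d=(M1−M0)/(6·2)=116/107, b=Δ0−h0·(2M0+M1)/6=-1249/214
seg 1: a=-2, c=M1/2=696/107, d=(M2−M1)/(6·1)=-1429/214, b=Δ1−h1·(2M1+M2)/6=1535/214
seg 2: a=5, c=M2/2=-2895/214, d=(M3−M2)/(6·1)=1793/214, b=Δ2−h2·(2M2+M3)/6=16/107
seg 3: a=0, c=M3/2=1242/107, d=(M4−M3)/(6·1)=-1463/214, b=Δ3−h3·(2M3+M4)/6=-379/214
seg 4: a=3, c=M4/2=-1905/214, d=(M5−M4)/(6·1)=635/214, b=Δ4−h4·(2M4+M5)/6=100/107
t_q=11/4 → seg 1, τ=3/4; S=-2+1535/214·τ+696/107·τ²+-1429/214·τ³=57817/13696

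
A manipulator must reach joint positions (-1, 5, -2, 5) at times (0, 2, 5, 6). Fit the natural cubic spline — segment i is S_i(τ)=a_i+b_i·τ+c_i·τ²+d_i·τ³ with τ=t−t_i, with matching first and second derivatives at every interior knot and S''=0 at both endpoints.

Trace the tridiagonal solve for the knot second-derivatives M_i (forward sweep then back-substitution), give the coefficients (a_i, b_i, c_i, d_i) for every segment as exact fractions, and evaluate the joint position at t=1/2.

Δ: Δ0=3, Δ1=-7/3, Δ2=7
row 1: diag=10, rhs=-32; c'=3/10, d'=-16/5
row 2: denom=8−3·3/10=71/10; d'=(56−3·-16/5)/(71/10)=656/71
back: M2=656/71
back: M1=-16/5−3/10·656/71=-424/71
M: M0=0, M1=-424/71, M2=656/71, M3=0
seg 0: a=-1, c=M0/2=0, d=(M1−M0)/(6·2)=-106/213, b=Δ0−h0·(2M0+M1)/6=1063/213
seg 1: a=5, c=M1/2=-212/71, d=(M2−M1)/(6·3)=60/71, b=Δ1−h1·(2M1+M2)/6=-209/213
seg 2: a=-2, c=M2/2=328/71, d=(M3−M2)/(6·1)=-328/213, b=Δ2−h2·(2M2+M3)/6=835/213
t_q=1/2 → seg 0, τ=1/2; S=-1+1063/213·τ+0·τ²+-106/213·τ³=407/284

  seg 0: a=-1 b=1063/213 c=0 d=-106/213
  seg 1: a=5 b=-209/213 c=-212/71 d=60/71
  seg 2: a=-2 b=835/213 c=328/71 d=-328/213
S(1/2) = 407/284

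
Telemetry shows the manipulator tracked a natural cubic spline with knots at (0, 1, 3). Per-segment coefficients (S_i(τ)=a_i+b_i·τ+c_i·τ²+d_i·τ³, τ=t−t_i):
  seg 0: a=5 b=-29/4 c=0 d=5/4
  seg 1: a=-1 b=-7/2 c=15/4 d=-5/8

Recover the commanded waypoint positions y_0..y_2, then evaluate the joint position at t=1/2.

y_0 = S_0(0) = a_0 = 5
y_1 = S_1(0) = a_1 = -1
y_2 = S_1(2) = 2
t_q=1/2 is in segment 0 (τ=1/2); S_0(τ)=49/32

y_0=5 y_1=-1 y_2=2
S(1/2) = 49/32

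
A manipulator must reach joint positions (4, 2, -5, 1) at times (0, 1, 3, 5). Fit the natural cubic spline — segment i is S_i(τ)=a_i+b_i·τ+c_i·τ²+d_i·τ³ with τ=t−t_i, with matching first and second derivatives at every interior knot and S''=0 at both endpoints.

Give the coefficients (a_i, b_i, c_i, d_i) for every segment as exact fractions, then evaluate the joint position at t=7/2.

Δ: Δ0=-2, Δ1=-7/2, Δ2=3
row 1: diag=6, rhs=-9; c'=1/3, d'=-3/2
row 2: denom=8−2·1/3=22/3; d'=(39−2·-3/2)/(22/3)=63/11
back: M2=63/11
back: M1=-3/2−1/3·63/11=-75/22
M: M0=0, M1=-75/22, M2=63/11, M3=0
seg 0: a=4, c=M0/2=0, d=(M1−M0)/(6·1)=-25/44, b=Δ0−h0·(2M0+M1)/6=-63/44
seg 1: a=2, c=M1/2=-75/44, d=(M2−M1)/(6·2)=67/88, b=Δ1−h1·(2M1+M2)/6=-69/22
seg 2: a=-5, c=M2/2=63/22, d=(M3−M2)/(6·2)=-21/44, b=Δ2−h2·(2M2+M3)/6=-9/11
t_q=7/2 → seg 2, τ=1/2; S=-5+-9/11·τ+63/22·τ²+-21/44·τ³=-1673/352

  seg 0: a=4 b=-63/44 c=0 d=-25/44
  seg 1: a=2 b=-69/22 c=-75/44 d=67/88
  seg 2: a=-5 b=-9/11 c=63/22 d=-21/44
S(7/2) = -1673/352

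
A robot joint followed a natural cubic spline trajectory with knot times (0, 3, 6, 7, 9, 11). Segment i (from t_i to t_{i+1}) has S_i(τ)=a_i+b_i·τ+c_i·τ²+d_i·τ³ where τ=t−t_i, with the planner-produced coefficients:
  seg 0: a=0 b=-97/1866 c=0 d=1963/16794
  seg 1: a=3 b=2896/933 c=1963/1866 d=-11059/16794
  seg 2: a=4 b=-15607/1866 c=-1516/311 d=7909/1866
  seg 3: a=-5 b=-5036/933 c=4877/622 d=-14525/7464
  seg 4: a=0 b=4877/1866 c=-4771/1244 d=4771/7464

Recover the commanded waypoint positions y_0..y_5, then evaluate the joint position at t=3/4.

y_0=0 y_1=3 y_2=4 y_3=-5 y_4=0 y_5=-5
S(3/4) = 411/39808

y_0 = S_0(0) = a_0 = 0
y_1 = S_1(0) = a_1 = 3
y_2 = S_2(0) = a_2 = 4
y_3 = S_3(0) = a_3 = -5
y_4 = S_4(0) = a_4 = 0
y_5 = S_4(2) = -5
t_q=3/4 is in segment 0 (τ=3/4); S_0(τ)=411/39808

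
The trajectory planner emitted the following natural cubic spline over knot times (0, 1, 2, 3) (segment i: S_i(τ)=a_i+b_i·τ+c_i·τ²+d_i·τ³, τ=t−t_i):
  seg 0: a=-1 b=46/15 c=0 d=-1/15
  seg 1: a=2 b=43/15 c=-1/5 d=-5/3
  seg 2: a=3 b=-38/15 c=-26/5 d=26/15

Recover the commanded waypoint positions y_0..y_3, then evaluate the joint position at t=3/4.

y_0=-1 y_1=2 y_2=3 y_3=-3
S(3/4) = 407/320

y_0 = S_0(0) = a_0 = -1
y_1 = S_1(0) = a_1 = 2
y_2 = S_2(0) = a_2 = 3
y_3 = S_2(1) = -3
t_q=3/4 is in segment 0 (τ=3/4); S_0(τ)=407/320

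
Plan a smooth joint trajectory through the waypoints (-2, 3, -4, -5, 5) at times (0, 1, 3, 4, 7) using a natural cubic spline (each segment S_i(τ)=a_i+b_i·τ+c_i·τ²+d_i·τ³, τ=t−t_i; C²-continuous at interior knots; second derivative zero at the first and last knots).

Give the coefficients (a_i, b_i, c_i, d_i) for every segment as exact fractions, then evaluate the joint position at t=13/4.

  seg 0: a=-2 b=2017/300 c=0 d=-517/300
  seg 1: a=3 b=233/150 c=-517/100 d=793/600
  seg 2: a=-4 b=-49/15 c=69/25 d=-37/75
  seg 3: a=-5 b=58/75 c=32/25 d=-32/225
S(13/4) = -7443/1600

Δ: Δ0=5, Δ1=-7/2, Δ2=-1, Δ3=10/3
row 1: diag=6, rhs=-51; c'=1/3, d'=-17/2
row 2: denom=6−2·1/3=16/3; d'=(15−2·-17/2)/(16/3)=6
row 3: denom=8−1·3/16=125/16; d'=(26−1·6)/(125/16)=64/25
back: M3=64/25
back: M2=6−3/16·64/25=138/25
back: M1=-17/2−1/3·138/25=-517/50
M: M0=0, M1=-517/50, M2=138/25, M3=64/25, M4=0
seg 0: a=-2, c=M0/2=0, d=(M1−M0)/(6·1)=-517/300, b=Δ0−h0·(2M0+M1)/6=2017/300
seg 1: a=3, c=M1/2=-517/100, d=(M2−M1)/(6·2)=793/600, b=Δ1−h1·(2M1+M2)/6=233/150
seg 2: a=-4, c=M2/2=69/25, d=(M3−M2)/(6·1)=-37/75, b=Δ2−h2·(2M2+M3)/6=-49/15
seg 3: a=-5, c=M3/2=32/25, d=(M4−M3)/(6·3)=-32/225, b=Δ3−h3·(2M3+M4)/6=58/75
t_q=13/4 → seg 2, τ=1/4; S=-4+-49/15·τ+69/25·τ²+-37/75·τ³=-7443/1600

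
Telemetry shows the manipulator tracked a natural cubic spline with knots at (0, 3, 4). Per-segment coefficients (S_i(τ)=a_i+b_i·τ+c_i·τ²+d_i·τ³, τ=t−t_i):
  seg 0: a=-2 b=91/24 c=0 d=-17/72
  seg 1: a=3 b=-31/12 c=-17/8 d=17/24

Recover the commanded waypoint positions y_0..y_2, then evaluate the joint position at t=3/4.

y_0=-2 y_1=3 y_2=-1
S(3/4) = 381/512

y_0 = S_0(0) = a_0 = -2
y_1 = S_1(0) = a_1 = 3
y_2 = S_1(1) = -1
t_q=3/4 is in segment 0 (τ=3/4); S_0(τ)=381/512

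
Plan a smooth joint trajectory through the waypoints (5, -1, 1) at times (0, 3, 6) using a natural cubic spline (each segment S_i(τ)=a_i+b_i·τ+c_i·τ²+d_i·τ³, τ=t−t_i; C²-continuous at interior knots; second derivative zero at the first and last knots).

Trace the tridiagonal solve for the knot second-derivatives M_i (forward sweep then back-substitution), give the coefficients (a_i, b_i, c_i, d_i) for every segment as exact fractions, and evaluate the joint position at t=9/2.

Δ: Δ0=-2, Δ1=2/3
row 1: diag=12, rhs=16; c'=1/4, d'=4/3
back: M1=4/3
M: M0=0, M1=4/3, M2=0
seg 0: a=5, c=M0/2=0, d=(M1−M0)/(6·3)=2/27, b=Δ0−h0·(2M0+M1)/6=-8/3
seg 1: a=-1, c=M1/2=2/3, d=(M2−M1)/(6·3)=-2/27, b=Δ1−h1·(2M1+M2)/6=-2/3
t_q=9/2 → seg 1, τ=3/2; S=-1+-2/3·τ+2/3·τ²+-2/27·τ³=-3/4

  seg 0: a=5 b=-8/3 c=0 d=2/27
  seg 1: a=-1 b=-2/3 c=2/3 d=-2/27
S(9/2) = -3/4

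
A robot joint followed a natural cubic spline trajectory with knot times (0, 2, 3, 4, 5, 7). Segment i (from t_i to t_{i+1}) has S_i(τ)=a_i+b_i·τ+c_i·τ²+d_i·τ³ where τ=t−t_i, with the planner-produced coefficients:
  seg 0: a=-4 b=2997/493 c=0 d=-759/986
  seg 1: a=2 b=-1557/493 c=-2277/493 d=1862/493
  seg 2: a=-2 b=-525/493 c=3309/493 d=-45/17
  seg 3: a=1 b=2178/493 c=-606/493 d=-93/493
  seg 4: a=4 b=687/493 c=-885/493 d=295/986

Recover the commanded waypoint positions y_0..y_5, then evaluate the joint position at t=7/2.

y_0 = S_0(0) = a_0 = -4
y_1 = S_1(0) = a_1 = 2
y_2 = S_2(0) = a_2 = -2
y_3 = S_3(0) = a_3 = 1
y_4 = S_4(0) = a_4 = 4
y_5 = S_4(2) = 2
t_q=7/2 is in segment 2 (τ=1/2); S_2(τ)=-275/232

y_0=-4 y_1=2 y_2=-2 y_3=1 y_4=4 y_5=2
S(7/2) = -275/232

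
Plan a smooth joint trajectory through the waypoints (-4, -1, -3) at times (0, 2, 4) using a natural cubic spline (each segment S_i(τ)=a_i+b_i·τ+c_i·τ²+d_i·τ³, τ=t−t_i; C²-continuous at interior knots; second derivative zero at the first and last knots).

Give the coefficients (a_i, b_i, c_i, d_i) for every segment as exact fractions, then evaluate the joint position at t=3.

  seg 0: a=-4 b=17/8 c=0 d=-5/32
  seg 1: a=-1 b=1/4 c=-15/16 d=5/32
S(3) = -49/32

Δ: Δ0=3/2, Δ1=-1
row 1: diag=8, rhs=-15; c'=1/4, d'=-15/8
back: M1=-15/8
M: M0=0, M1=-15/8, M2=0
seg 0: a=-4, c=M0/2=0, d=(M1−M0)/(6·2)=-5/32, b=Δ0−h0·(2M0+M1)/6=17/8
seg 1: a=-1, c=M1/2=-15/16, d=(M2−M1)/(6·2)=5/32, b=Δ1−h1·(2M1+M2)/6=1/4
t_q=3 → seg 1, τ=1; S=-1+1/4·τ+-15/16·τ²+5/32·τ³=-49/32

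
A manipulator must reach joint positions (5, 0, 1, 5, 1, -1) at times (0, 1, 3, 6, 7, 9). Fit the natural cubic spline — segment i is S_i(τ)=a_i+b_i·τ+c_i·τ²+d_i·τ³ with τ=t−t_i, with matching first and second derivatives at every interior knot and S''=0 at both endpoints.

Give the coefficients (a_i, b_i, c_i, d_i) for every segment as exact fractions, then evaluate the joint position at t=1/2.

Δ: Δ0=-5, Δ1=1/2, Δ2=4/3, Δ3=-4, Δ4=-1
row 1: diag=6, rhs=33; c'=1/3, d'=11/2
row 2: denom=10−2·1/3=28/3; d'=(5−2·11/2)/(28/3)=-9/14
row 3: denom=8−3·9/28=197/28; d'=(-32−3·-9/14)/(197/28)=-842/197
row 4: denom=6−1·28/197=1154/197; d'=(18−1·-842/197)/(1154/197)=2194/577
back: M4=2194/577
back: M3=-842/197−28/197·2194/577=-2778/577
back: M2=-9/14−9/28·-2778/577=522/577
back: M1=11/2−1/3·522/577=5999/1154
M: M0=0, M1=5999/1154, M2=522/577, M3=-2778/577, M4=2194/577, M5=0
seg 0: a=5, c=M0/2=0, d=(M1−M0)/(6·1)=5999/6924, b=Δ0−h0·(2M0+M1)/6=-40619/6924
seg 1: a=0, c=M1/2=5999/2308, d=(M2−M1)/(6·2)=-4955/13848, b=Δ1−h1·(2M1+M2)/6=-11311/3462
seg 2: a=1, c=M2/2=261/577, d=(M3−M2)/(6·3)=-550/1731, b=Δ2−h2·(2M2+M3)/6=4909/1731
seg 3: a=5, c=M3/2=-1389/577, d=(M4−M3)/(6·1)=2486/1731, b=Δ3−h3·(2M3+M4)/6=-5243/1731
seg 4: a=1, c=M4/2=1097/577, d=(M5−M4)/(6·2)=-1097/3462, b=Δ4−h4·(2M4+M5)/6=-6119/1731
t_q=1/2 → seg 0, τ=1/2; S=5+-40619/6924·τ+0·τ²+5999/6924·τ³=40161/18464

  seg 0: a=5 b=-40619/6924 c=0 d=5999/6924
  seg 1: a=0 b=-11311/3462 c=5999/2308 d=-4955/13848
  seg 2: a=1 b=4909/1731 c=261/577 d=-550/1731
  seg 3: a=5 b=-5243/1731 c=-1389/577 d=2486/1731
  seg 4: a=1 b=-6119/1731 c=1097/577 d=-1097/3462
S(1/2) = 40161/18464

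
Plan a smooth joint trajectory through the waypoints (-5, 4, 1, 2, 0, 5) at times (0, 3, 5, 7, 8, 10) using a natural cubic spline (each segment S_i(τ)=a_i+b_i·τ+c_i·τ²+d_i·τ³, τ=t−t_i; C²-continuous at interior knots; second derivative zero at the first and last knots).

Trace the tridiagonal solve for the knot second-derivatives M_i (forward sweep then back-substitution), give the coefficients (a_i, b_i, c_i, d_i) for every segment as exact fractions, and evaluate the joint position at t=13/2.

  seg 0: a=-5 b=1137/242 c=0 d=-137/726
  seg 1: a=4 b=-48/121 c=-411/242 d=555/968
  seg 2: a=1 b=-75/242 c=843/484 d=-647/968
  seg 3: a=2 b=-15/11 c=-549/242 d=395/242
  seg 4: a=0 b=-243/242 c=318/121 d=-53/121
S(13/2) = 17023/7744

Δ: Δ0=3, Δ1=-3/2, Δ2=1/2, Δ3=-2, Δ4=5/2
row 1: diag=10, rhs=-27; c'=1/5, d'=-27/10
row 2: denom=8−2·1/5=38/5; d'=(12−2·-27/10)/(38/5)=87/38
row 3: denom=6−2·5/19=104/19; d'=(-15−2·87/38)/(104/19)=-93/26
row 4: denom=6−1·19/104=605/104; d'=(27−1·-93/26)/(605/104)=636/121
back: M4=636/121
back: M3=-93/26−19/104·636/121=-549/121
back: M2=87/38−5/19·-549/121=843/242
back: M1=-27/10−1/5·843/242=-411/121
M: M0=0, M1=-411/121, M2=843/242, M3=-549/121, M4=636/121, M5=0
seg 0: a=-5, c=M0/2=0, d=(M1−M0)/(6·3)=-137/726, b=Δ0−h0·(2M0+M1)/6=1137/242
seg 1: a=4, c=M1/2=-411/242, d=(M2−M1)/(6·2)=555/968, b=Δ1−h1·(2M1+M2)/6=-48/121
seg 2: a=1, c=M2/2=843/484, d=(M3−M2)/(6·2)=-647/968, b=Δ2−h2·(2M2+M3)/6=-75/242
seg 3: a=2, c=M3/2=-549/242, d=(M4−M3)/(6·1)=395/242, b=Δ3−h3·(2M3+M4)/6=-15/11
seg 4: a=0, c=M4/2=318/121, d=(M5−M4)/(6·2)=-53/121, b=Δ4−h4·(2M4+M5)/6=-243/242
t_q=13/2 → seg 2, τ=3/2; S=1+-75/242·τ+843/484·τ²+-647/968·τ³=17023/7744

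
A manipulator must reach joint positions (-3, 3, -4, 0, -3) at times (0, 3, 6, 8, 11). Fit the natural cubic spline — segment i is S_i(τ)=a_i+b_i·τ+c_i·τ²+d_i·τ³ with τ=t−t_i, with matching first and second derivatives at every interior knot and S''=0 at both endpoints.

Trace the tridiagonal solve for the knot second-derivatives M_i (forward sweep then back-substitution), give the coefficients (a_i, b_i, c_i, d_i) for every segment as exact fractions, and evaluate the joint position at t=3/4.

Δ: Δ0=2, Δ1=-7/3, Δ2=2, Δ3=-1
row 1: diag=12, rhs=-26; c'=1/4, d'=-13/6
row 2: denom=10−3·1/4=37/4; d'=(26−3·-13/6)/(37/4)=130/37
row 3: denom=10−2·8/37=354/37; d'=(-18−2·130/37)/(354/37)=-463/177
back: M3=-463/177
back: M2=130/37−8/37·-463/177=722/177
back: M1=-13/6−1/4·722/177=-188/59
M: M0=0, M1=-188/59, M2=722/177, M3=-463/177, M4=0
seg 0: a=-3, c=M0/2=0, d=(M1−M0)/(6·3)=-94/531, b=Δ0−h0·(2M0+M1)/6=212/59
seg 1: a=3, c=M1/2=-94/59, d=(M2−M1)/(6·3)=643/1593, b=Δ1−h1·(2M1+M2)/6=-70/59
seg 2: a=-4, c=M2/2=361/177, d=(M3−M2)/(6·2)=-395/708, b=Δ2−h2·(2M2+M3)/6=9/59
seg 3: a=0, c=M3/2=-463/354, d=(M4−M3)/(6·3)=463/3186, b=Δ3−h3·(2M3+M4)/6=286/177
t_q=3/4 → seg 0, τ=3/4; S=-3+212/59·τ+0·τ²+-94/531·τ³=-717/1888

  seg 0: a=-3 b=212/59 c=0 d=-94/531
  seg 1: a=3 b=-70/59 c=-94/59 d=643/1593
  seg 2: a=-4 b=9/59 c=361/177 d=-395/708
  seg 3: a=0 b=286/177 c=-463/354 d=463/3186
S(3/4) = -717/1888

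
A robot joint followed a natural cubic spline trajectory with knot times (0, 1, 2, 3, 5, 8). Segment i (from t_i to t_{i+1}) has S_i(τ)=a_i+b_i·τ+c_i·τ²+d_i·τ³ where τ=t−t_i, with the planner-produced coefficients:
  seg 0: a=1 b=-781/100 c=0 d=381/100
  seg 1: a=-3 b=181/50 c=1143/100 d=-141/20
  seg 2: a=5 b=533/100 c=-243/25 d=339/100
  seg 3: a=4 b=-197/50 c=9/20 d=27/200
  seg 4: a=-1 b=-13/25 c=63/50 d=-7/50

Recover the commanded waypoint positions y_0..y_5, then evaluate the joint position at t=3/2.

y_0 = S_0(0) = a_0 = 1
y_1 = S_1(0) = a_1 = -3
y_2 = S_2(0) = a_2 = 5
y_3 = S_3(0) = a_3 = 4
y_4 = S_4(0) = a_4 = -1
y_5 = S_4(3) = 5
t_q=3/2 is in segment 1 (τ=1/2); S_1(τ)=629/800

y_0=1 y_1=-3 y_2=5 y_3=4 y_4=-1 y_5=5
S(3/2) = 629/800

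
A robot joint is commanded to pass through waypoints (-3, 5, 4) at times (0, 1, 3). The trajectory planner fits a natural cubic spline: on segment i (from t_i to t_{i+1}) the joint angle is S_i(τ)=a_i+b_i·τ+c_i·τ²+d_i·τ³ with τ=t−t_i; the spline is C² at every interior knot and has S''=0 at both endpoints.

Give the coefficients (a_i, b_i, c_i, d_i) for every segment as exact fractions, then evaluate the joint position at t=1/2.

Δ: Δ0=8, Δ1=-1/2
row 1: diag=6, rhs=-51; c'=1/3, d'=-17/2
back: M1=-17/2
M: M0=0, M1=-17/2, M2=0
seg 0: a=-3, c=M0/2=0, d=(M1−M0)/(6·1)=-17/12, b=Δ0−h0·(2M0+M1)/6=113/12
seg 1: a=5, c=M1/2=-17/4, d=(M2−M1)/(6·2)=17/24, b=Δ1−h1·(2M1+M2)/6=31/6
t_q=1/2 → seg 0, τ=1/2; S=-3+113/12·τ+0·τ²+-17/12·τ³=49/32

  seg 0: a=-3 b=113/12 c=0 d=-17/12
  seg 1: a=5 b=31/6 c=-17/4 d=17/24
S(1/2) = 49/32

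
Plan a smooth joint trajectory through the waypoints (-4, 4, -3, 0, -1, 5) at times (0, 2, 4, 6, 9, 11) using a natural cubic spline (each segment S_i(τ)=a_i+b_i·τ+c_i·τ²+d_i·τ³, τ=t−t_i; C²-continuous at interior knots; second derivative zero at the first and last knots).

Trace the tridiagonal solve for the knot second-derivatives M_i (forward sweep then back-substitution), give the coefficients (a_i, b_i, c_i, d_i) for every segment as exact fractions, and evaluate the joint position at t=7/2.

Δ: Δ0=4, Δ1=-7/2, Δ2=3/2, Δ3=-1/3, Δ4=3
row 1: diag=8, rhs=-45; c'=1/4, d'=-45/8
row 2: denom=8−2·1/4=15/2; d'=(30−2·-45/8)/(15/2)=11/2
row 3: denom=10−2·4/15=142/15; d'=(-11−2·11/2)/(142/15)=-165/71
row 4: denom=10−3·45/142=1285/142; d'=(20−3·-165/71)/(1285/142)=766/257
back: M4=766/257
back: M3=-165/71−45/142·766/257=-840/257
back: M2=11/2−4/15·-840/257=3275/514
back: M1=-45/8−1/4·3275/514=-1855/257
M: M0=0, M1=-1855/257, M2=3275/514, M3=-840/257, M4=766/257, M5=0
seg 0: a=-4, c=M0/2=0, d=(M1−M0)/(6·2)=-1855/3084, b=Δ0−h0·(2M0+M1)/6=4939/771
seg 1: a=4, c=M1/2=-1855/514, d=(M2−M1)/(6·2)=6985/6168, b=Δ1−h1·(2M1+M2)/6=-626/771
seg 2: a=-3, c=M2/2=3275/1028, d=(M3−M2)/(6·2)=-4955/6168, b=Δ2−h2·(2M2+M3)/6=-2557/1542
seg 3: a=0, c=M3/2=-420/257, d=(M4−M3)/(6·3)=803/2313, b=Δ3−h3·(2M3+M4)/6=1114/771
seg 4: a=-1, c=M4/2=383/257, d=(M5−M4)/(6·2)=-383/1542, b=Δ4−h4·(2M4+M5)/6=781/771
t_q=7/2 → seg 1, τ=3/2; S=4+-626/771·τ+-1855/514·τ²+6985/6168·τ³=-24935/16448

  seg 0: a=-4 b=4939/771 c=0 d=-1855/3084
  seg 1: a=4 b=-626/771 c=-1855/514 d=6985/6168
  seg 2: a=-3 b=-2557/1542 c=3275/1028 d=-4955/6168
  seg 3: a=0 b=1114/771 c=-420/257 d=803/2313
  seg 4: a=-1 b=781/771 c=383/257 d=-383/1542
S(7/2) = -24935/16448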